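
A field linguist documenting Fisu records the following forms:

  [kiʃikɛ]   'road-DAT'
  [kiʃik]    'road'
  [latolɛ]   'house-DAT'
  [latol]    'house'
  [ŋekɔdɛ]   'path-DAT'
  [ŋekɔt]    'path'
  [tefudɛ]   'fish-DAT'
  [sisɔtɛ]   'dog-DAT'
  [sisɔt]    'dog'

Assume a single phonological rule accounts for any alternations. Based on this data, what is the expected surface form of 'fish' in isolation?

The root 'path' surfaces as [ŋekɔdɛ] and [ŋekɔt], with a stem-final [d] ~ [t] alternation.
But 'dog' keeps [t] in both environments ([sisɔtɛ], [sisɔt]), so there is no rule changing /t/ to [d] before the DAT suffix.
So /d/ is underlying, and a rule of word-final obstruent devoicing — voiced obstruents become voiceless word-finally — gives [t].
From [tefudɛ] the stem 'fish' is /tefud/; word-finally this yields [tefut].

[tefut]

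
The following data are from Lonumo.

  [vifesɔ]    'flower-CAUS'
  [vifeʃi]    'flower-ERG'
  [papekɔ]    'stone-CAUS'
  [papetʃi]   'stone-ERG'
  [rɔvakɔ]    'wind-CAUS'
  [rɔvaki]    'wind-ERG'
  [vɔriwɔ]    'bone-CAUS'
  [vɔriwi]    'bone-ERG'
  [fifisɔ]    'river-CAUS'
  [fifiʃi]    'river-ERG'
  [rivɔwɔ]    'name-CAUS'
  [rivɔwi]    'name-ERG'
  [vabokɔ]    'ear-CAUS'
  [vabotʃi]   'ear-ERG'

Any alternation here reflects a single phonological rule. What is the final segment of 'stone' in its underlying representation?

The stem for 'stone' ends in [k] in [papekɔ] but [tʃ] in [papetʃi].
Compare 'wind', with invariant [k] in [rɔvakɔ] and [rɔvaki]: an analysis with underlying /k/ and a rule producing [tʃ] before the ERG suffix would wrongly predict alternation here too.
So /tʃ/ is underlying, and a rule of depalatalization — palato-alveolar /tʃ/ and /ʃ/ become [k] and [s] when no front vowel follows — gives [k].

/tʃ/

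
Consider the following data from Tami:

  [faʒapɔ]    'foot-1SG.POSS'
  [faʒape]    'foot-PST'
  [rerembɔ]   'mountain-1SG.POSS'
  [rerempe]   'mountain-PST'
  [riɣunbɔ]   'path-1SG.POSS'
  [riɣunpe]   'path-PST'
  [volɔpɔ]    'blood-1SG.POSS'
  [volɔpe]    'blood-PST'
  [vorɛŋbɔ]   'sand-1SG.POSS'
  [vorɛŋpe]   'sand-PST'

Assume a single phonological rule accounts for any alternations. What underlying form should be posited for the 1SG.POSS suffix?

/-bɔ/

The 1SG.POSS morpheme has two allomorphs, [-bɔ] and [-pɔ].
The PST suffix, which begins with [p], is invariant after every stem; so [p] is not altered by any rule here.
The 1SG.POSS suffix is therefore /-bɔ/ underlyingly, with post-vocalic devoicing: voiced stops become voiceless after a vowel.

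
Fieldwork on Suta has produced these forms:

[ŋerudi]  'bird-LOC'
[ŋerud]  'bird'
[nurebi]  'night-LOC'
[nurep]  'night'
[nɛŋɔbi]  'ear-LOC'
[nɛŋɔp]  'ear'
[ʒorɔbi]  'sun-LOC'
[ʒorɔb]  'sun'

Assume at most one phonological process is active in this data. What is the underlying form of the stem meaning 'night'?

'night' shows [b] ~ [p] at the end of the stem ([nurebi] vs [nurep]).
If /b/ were underlying and a rule turned it into [p] in isolation, 'sun' would also alternate; but it has [b] in both [ʒorɔbi] and [ʒorɔb].
The alternation reflects intervocalic voicing: voiceless stops become voiced between vowels. /p/ is underlying.
The underlying form of 'night' is therefore /nurep/.

/nurep/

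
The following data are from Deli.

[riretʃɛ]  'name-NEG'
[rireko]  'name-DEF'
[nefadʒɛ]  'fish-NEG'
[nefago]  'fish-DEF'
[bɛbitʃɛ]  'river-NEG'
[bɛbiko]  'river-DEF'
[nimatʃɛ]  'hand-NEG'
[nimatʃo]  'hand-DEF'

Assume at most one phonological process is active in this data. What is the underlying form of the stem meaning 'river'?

/bɛbik/

The stem for 'river' ends in [tʃ] in [bɛbitʃɛ] but [k] in [bɛbiko].
Compare 'hand', with invariant [tʃ] in [nimatʃɛ] and [nimatʃo]: an analysis with underlying /tʃ/ and a rule producing [k] before the DEF suffix would wrongly predict alternation here too.
The alternation reflects palatalization before a front vowel: /k/ and /g/ become palato-alveolar [tʃ] and [dʒ] before a front vowel. /k/ is underlying.
So 'river' = /bɛbik/.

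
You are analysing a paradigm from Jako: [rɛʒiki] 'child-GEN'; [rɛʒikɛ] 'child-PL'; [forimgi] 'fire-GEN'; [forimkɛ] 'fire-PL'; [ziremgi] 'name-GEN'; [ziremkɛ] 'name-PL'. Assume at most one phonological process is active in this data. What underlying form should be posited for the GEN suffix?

The GEN morpheme has two allomorphs, [-gi] and [-ki].
The PL suffix, which begins with [k], is invariant after every stem; so [k] is not altered by any rule here.
The GEN suffix is therefore /-gi/ underlyingly, with post-vocalic devoicing: voiced stops become voiceless after a vowel.

/-gi/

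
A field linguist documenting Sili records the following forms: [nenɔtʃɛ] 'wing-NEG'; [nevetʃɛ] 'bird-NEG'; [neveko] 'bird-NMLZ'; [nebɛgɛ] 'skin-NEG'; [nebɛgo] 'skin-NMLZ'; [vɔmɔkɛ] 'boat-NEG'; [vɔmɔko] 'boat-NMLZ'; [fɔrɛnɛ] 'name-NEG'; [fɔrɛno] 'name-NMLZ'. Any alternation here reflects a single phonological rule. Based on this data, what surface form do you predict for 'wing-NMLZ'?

[nenɔko]

In [nevetʃɛ] and [neveko] the final segment of 'bird' alternates: [tʃ] ~ [k].
The stem 'boat' ([vɔmɔkɛ], [vɔmɔko]) shows [k] unchanged in both environments, so [k] cannot be basic with [tʃ] derived before the NEG suffix.
The alternation reflects depalatalization: palato-alveolar /tʃ/ becomes [k] when no front vowel follows. /tʃ/ is underlying.
The one attested form of 'wing', [nenɔtʃɛ], shows underlying /nenɔtʃ/. Applying the same rule when no front vowel follows gives [nenɔko].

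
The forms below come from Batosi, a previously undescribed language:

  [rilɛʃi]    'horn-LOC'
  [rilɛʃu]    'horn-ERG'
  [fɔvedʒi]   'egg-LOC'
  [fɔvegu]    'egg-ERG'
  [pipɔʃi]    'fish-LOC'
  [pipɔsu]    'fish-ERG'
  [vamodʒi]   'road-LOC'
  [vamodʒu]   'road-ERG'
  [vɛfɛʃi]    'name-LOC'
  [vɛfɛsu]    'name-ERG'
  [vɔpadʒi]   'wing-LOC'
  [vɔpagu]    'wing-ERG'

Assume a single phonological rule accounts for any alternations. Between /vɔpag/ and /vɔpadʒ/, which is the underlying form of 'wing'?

/vɔpag/

The stem for 'wing' ends in [dʒ] in [vɔpadʒi] but [g] in [vɔpagu].
But 'road' keeps [dʒ] in both environments ([vamodʒi], [vamodʒu]), so there is no rule changing /dʒ/ to [g] before the ERG suffix.
Therefore /g/ is basic and [dʒ] is derived by palatalization before a front vowel (/g/ and /s/ become palato-alveolar [dʒ] and [ʃ] before a front vowel).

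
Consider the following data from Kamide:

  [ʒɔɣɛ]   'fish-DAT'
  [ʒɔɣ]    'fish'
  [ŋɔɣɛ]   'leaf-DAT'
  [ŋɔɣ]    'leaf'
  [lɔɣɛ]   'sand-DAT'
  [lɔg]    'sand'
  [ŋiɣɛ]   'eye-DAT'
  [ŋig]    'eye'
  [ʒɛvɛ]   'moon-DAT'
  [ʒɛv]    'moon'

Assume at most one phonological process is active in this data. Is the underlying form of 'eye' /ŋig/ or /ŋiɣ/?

/ŋig/

'eye' shows [ɣ] ~ [g] at the end of the stem ([ŋiɣɛ] vs [ŋig]).
Compare 'fish', with invariant [ɣ] in [ʒɔɣɛ] and [ʒɔɣ]: an analysis with underlying /ɣ/ and a rule producing [g] in isolation would wrongly predict alternation here too.
Therefore /g/ is basic and [ɣ] is derived by intervocalic spirantization (voiced stops become fricatives between vowels).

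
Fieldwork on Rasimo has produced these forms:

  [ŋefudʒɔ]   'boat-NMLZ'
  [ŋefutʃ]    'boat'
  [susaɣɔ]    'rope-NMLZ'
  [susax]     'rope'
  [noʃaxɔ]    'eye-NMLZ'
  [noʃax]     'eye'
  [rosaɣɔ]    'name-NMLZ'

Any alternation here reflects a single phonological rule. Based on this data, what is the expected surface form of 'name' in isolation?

The root 'rope' surfaces as [susaɣɔ] and [susax], with a stem-final [ɣ] ~ [x] alternation.
Compare 'eye', with invariant [x] in [noʃaxɔ] and [noʃax]: an analysis with underlying /x/ and a rule producing [ɣ] before the NMLZ suffix would wrongly predict alternation here too.
So /ɣ/ is underlying, and a rule of word-final obstruent devoicing — voiced obstruents become voiceless word-finally — gives [x].
The one attested form of 'name', [rosaɣɔ], shows underlying /rosaɣ/. Applying the same rule word-finally gives [rosax].

[rosax]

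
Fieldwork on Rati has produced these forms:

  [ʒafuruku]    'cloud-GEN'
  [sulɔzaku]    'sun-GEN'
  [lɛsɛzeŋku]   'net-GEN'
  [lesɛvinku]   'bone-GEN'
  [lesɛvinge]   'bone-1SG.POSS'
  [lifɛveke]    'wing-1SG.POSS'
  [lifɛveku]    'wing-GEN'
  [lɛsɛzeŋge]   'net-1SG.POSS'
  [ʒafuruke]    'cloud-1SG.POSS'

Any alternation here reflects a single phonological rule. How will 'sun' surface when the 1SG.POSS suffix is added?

The 1SG.POSS morpheme has two allomorphs, [-ge] and [-ke].
By contrast the GEN suffix keeps its initial [k] throughout — that segment must be underlying.
The 1SG.POSS suffix is therefore /-ge/ underlyingly, with post-vocalic devoicing: voiced stops become voiceless after a vowel.
After 'sun', which ends in a vowel, the suffix surfaces as [-ke], giving [sulɔzake].

[sulɔzake]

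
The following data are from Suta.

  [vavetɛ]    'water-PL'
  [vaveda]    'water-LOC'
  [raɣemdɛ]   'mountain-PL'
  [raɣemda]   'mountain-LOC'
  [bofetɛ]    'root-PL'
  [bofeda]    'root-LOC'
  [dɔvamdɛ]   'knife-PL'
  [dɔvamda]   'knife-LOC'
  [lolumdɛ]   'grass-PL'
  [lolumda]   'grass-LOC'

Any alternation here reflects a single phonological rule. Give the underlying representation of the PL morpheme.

The PL suffix surfaces as [-dɛ] and [-tɛ], depending on the final segment of the stem.
The LOC suffix, which begins with [d], is invariant after every stem; so [d] is not altered by any rule here.
So the underlying form is /-tɛ/, and voiceless stops become voiced after a nasal.

/-tɛ/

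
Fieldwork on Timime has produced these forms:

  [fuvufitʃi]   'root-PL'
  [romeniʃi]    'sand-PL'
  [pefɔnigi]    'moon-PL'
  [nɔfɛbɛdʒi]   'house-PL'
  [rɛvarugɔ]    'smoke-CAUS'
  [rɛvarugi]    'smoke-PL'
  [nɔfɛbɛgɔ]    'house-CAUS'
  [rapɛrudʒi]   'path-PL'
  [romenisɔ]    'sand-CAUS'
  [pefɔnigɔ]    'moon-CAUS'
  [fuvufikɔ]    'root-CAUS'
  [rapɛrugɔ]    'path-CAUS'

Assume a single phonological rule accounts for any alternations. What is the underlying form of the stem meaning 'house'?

/nɔfɛbɛdʒ/

'house' shows [g] ~ [dʒ] at the end of the stem ([nɔfɛbɛgɔ] vs [nɔfɛbɛdʒi]).
The stem 'moon' ([pefɔnigɔ], [pefɔnigi]) shows [g] unchanged in both environments, so [g] cannot be basic with [dʒ] derived before the PL suffix.
So /dʒ/ is underlying, and a rule of depalatalization — palato-alveolar /tʃ/, /dʒ/ and /ʃ/ become [k], [g] and [s] when no front vowel follows — gives [g].
Hence 'house' is /nɔfɛbɛdʒ/ underlyingly.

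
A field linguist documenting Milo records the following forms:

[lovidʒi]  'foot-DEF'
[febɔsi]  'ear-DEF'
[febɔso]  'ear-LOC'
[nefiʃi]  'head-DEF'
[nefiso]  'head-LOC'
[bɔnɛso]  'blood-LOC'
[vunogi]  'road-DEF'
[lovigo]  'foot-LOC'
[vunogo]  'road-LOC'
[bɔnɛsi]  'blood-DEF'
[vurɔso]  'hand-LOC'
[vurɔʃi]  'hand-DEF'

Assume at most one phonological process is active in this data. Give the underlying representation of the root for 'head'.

/nefiʃ/

In [nefiso] and [nefiʃi] the final segment of 'head' alternates: [s] ~ [ʃ].
The stem 'ear' ([febɔso], [febɔsi]) shows [s] unchanged in both environments, so [s] cannot be basic with [ʃ] derived before the DEF suffix.
So /ʃ/ is underlying, and a rule of depalatalization — palato-alveolar /dʒ/ and /ʃ/ become [g] and [s] when no front vowel follows — gives [s].
Hence 'head' is /nefiʃ/ underlyingly.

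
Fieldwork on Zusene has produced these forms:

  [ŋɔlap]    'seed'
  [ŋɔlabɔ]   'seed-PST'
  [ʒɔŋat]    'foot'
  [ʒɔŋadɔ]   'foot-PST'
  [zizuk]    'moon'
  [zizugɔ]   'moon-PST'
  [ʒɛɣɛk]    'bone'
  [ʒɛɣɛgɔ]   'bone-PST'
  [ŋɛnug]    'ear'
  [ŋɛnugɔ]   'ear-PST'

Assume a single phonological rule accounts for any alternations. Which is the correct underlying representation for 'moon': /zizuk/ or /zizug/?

/zizuk/

The root 'moon' surfaces as [zizuk] and [zizugɔ], with a stem-final [k] ~ [g] alternation.
Compare 'ear', with invariant [g] in [ŋɛnug] and [ŋɛnugɔ]: an analysis with underlying /g/ and a rule producing [k] in isolation would wrongly predict alternation here too.
The underlying segment must be /k/; voiceless stops become voiced between vowels, yielding [g] there.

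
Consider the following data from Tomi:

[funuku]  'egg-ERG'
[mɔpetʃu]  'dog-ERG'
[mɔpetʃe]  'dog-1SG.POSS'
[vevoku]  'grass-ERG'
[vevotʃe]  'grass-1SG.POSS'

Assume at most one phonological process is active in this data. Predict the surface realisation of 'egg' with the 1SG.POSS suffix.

[funutʃe]

The root 'grass' surfaces as [vevoku] and [vevotʃe], with a stem-final [k] ~ [tʃ] alternation.
Compare 'dog', with invariant [tʃ] in [mɔpetʃu] and [mɔpetʃe]: an analysis with underlying /tʃ/ and a rule producing [k] before the ERG suffix would wrongly predict alternation here too.
The alternation reflects palatalization before a front vowel: /k/ becomes palato-alveolar [tʃ] before a front vowel. /k/ is underlying.
The one attested form of 'egg', [funuku], shows underlying /funuk/. Applying the same rule before a front vowel gives [funutʃe].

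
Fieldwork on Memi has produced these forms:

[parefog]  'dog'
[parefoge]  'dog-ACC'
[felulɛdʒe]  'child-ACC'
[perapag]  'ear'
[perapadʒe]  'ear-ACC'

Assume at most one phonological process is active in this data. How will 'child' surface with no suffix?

[felulɛg]

In [perapag] and [perapadʒe] the final segment of 'ear' alternates: [g] ~ [dʒ].
Compare 'dog', with invariant [g] in [parefog] and [parefoge]: an analysis with underlying /g/ and a rule producing [dʒ] before the ACC suffix would wrongly predict alternation here too.
The alternation reflects depalatalization: palato-alveolar /dʒ/ becomes [g] when no front vowel follows. /dʒ/ is underlying.
From [felulɛdʒe] the stem 'child' is /felulɛdʒ/; when no front vowel follows this yields [felulɛg].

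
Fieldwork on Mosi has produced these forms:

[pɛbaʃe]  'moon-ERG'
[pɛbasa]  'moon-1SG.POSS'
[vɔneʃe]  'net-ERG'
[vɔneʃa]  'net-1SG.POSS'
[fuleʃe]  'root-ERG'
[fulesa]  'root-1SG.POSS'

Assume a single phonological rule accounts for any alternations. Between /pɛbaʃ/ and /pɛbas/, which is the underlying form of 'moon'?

/pɛbas/

'moon' shows [ʃ] ~ [s] at the end of the stem ([pɛbaʃe] vs [pɛbasa]).
Compare 'net', with invariant [ʃ] in [vɔneʃe] and [vɔneʃa]: an analysis with underlying /ʃ/ and a rule producing [s] before the 1SG.POSS suffix would wrongly predict alternation here too.
So /s/ is underlying, and a rule of palatalization before a front vowel — /s/ becomes palato-alveolar [ʃ] before a front vowel — gives [ʃ].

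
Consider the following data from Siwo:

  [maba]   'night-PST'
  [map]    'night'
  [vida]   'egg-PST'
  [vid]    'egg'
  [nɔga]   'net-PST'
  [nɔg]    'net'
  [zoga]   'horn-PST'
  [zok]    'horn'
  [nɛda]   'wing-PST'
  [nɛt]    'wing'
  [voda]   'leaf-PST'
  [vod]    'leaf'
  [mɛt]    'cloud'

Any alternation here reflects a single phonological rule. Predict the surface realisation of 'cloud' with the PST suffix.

'wing' shows [d] ~ [t] at the end of the stem ([nɛda] vs [nɛt]).
If /d/ were underlying and a rule turned it into [t] in isolation, 'egg' would also alternate; but it has [d] in both [vida] and [vid].
The underlying segment must be /t/; voiceless stops become voiced between vowels, yielding [d] there.
From [mɛt] the stem 'cloud' is /mɛt/; between vowels this yields [mɛda].

[mɛda]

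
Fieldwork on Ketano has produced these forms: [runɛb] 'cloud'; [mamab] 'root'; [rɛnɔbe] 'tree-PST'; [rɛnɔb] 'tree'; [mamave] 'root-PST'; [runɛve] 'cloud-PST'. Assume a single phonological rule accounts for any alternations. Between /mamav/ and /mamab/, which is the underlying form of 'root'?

The root 'root' surfaces as [mamave] and [mamab], with a stem-final [v] ~ [b] alternation.
But 'tree' keeps [b] in both environments ([rɛnɔbe], [rɛnɔb]), so there is no rule changing /b/ to [v] before the PST suffix.
So /v/ is underlying, and a rule of word-final hardening — voiced fricatives become stops word-finally — gives [b].

/mamav/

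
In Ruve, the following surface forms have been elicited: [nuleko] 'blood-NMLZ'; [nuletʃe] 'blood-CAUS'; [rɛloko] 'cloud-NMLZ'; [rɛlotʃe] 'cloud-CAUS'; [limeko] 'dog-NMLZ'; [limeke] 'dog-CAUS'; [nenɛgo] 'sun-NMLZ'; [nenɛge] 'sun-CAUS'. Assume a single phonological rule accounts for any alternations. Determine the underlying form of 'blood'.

The root 'blood' surfaces as [nuleko] and [nuletʃe], with a stem-final [k] ~ [tʃ] alternation.
The stem 'dog' ([limeko], [limeke]) shows [k] unchanged in both environments, so [k] cannot be basic with [tʃ] derived before the CAUS suffix.
Therefore /tʃ/ is basic and [k] is derived by depalatalization (palato-alveolar /tʃ/ becomes [k] when no front vowel follows).
So 'blood' = /nuletʃ/.

/nuletʃ/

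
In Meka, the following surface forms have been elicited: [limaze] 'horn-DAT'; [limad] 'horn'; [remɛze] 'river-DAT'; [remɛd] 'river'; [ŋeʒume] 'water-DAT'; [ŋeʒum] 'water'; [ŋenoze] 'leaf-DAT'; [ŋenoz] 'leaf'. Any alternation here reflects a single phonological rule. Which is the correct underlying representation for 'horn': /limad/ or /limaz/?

'horn' shows [z] ~ [d] at the end of the stem ([limaze] vs [limad]).
But 'leaf' keeps [z] in both environments ([ŋenoze], [ŋenoz]), so there is no rule changing /z/ to [d] in isolation.
The alternation reflects intervocalic spirantization: voiced stops become fricatives between vowels. /d/ is underlying.

/limad/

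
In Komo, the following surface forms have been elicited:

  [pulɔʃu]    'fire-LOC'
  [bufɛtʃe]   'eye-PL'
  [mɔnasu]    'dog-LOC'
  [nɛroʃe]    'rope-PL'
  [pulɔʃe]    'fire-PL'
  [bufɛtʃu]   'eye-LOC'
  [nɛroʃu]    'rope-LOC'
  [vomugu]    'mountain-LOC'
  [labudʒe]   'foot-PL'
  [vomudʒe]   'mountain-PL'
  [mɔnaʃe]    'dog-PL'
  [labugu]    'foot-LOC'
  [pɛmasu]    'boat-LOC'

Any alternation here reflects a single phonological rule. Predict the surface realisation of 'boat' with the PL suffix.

'dog' shows [ʃ] ~ [s] at the end of the stem ([mɔnaʃe] vs [mɔnasu]).
But 'fire' keeps [ʃ] in both environments ([pulɔʃe], [pulɔʃu]), so there is no rule changing /ʃ/ to [s] before the LOC suffix.
So /s/ is underlying, and a rule of palatalization before a front vowel — /g/ and /s/ become palato-alveolar [dʒ] and [ʃ] before a front vowel — gives [ʃ].
The one attested form of 'boat', [pɛmasu], shows underlying /pɛmas/. Applying the same rule before a front vowel gives [pɛmaʃe].

[pɛmaʃe]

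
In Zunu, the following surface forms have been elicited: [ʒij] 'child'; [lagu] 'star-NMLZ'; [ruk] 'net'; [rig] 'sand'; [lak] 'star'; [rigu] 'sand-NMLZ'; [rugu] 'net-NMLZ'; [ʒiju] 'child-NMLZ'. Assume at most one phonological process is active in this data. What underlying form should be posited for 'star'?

/lak/

The root 'star' surfaces as [lak] and [lagu], with a stem-final [k] ~ [g] alternation.
If /g/ were underlying and a rule turned it into [k] in isolation, 'sand' would also alternate; but it has [g] in both [rig] and [rigu].
So /k/ is underlying, and a rule of intervocalic voicing — voiceless stops become voiced between vowels — gives [g].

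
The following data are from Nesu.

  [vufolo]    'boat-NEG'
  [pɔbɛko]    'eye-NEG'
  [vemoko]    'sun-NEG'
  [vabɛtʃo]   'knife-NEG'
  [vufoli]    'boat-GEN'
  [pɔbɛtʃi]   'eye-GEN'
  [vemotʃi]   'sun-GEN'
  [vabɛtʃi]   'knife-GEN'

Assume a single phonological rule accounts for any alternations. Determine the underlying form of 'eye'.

'eye' shows [tʃ] ~ [k] at the end of the stem ([pɔbɛtʃi] vs [pɔbɛko]).
If /tʃ/ were underlying and a rule turned it into [k] before the NEG suffix, 'knife' would also alternate; but it has [tʃ] in both [vabɛtʃi] and [vabɛtʃo].
Therefore /k/ is basic and [tʃ] is derived by palatalization before a front vowel (/k/ becomes palato-alveolar [tʃ] before a front vowel).

/pɔbɛk/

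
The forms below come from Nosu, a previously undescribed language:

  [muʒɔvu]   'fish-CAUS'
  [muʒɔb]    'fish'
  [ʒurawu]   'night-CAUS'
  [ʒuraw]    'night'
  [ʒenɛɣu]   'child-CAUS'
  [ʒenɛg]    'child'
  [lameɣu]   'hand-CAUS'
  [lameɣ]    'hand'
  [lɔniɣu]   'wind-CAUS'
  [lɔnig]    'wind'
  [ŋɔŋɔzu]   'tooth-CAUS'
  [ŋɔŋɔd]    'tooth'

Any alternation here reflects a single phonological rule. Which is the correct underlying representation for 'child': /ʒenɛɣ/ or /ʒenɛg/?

/ʒenɛg/

'child' shows [ɣ] ~ [g] at the end of the stem ([ʒenɛɣu] vs [ʒenɛg]).
Compare 'hand', with invariant [ɣ] in [lameɣu] and [lameɣ]: an analysis with underlying /ɣ/ and a rule producing [g] in isolation would wrongly predict alternation here too.
The underlying segment must be /g/; voiced stops become fricatives between vowels, yielding [ɣ] there.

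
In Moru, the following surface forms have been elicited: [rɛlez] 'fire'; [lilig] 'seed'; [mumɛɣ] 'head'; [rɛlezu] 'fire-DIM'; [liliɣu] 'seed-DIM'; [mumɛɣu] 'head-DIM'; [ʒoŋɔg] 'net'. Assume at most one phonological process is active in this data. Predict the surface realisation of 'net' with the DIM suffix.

The stem for 'seed' ends in [ɣ] in [liliɣu] but [g] in [lilig].
But 'head' keeps [ɣ] in both environments ([mumɛɣu], [mumɛɣ]), so there is no rule changing /ɣ/ to [g] in isolation.
The underlying segment must be /g/; voiced stops become fricatives between vowels, yielding [ɣ] there.
From [ʒoŋɔg] the stem 'net' is /ʒoŋɔg/; between vowels this yields [ʒoŋɔɣu].

[ʒoŋɔɣu]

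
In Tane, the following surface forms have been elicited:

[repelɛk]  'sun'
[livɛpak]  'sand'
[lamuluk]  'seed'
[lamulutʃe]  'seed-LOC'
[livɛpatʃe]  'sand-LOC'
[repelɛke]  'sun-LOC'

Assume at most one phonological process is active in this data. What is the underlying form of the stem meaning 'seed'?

/lamulutʃ/

'seed' shows [k] ~ [tʃ] at the end of the stem ([lamuluk] vs [lamulutʃe]).
If /k/ were underlying and a rule turned it into [tʃ] before the LOC suffix, 'sun' would also alternate; but it has [k] in both [repelɛk] and [repelɛke].
The underlying segment must be /tʃ/; palato-alveolar /tʃ/ becomes [k] when no front vowel follows, yielding [k] there.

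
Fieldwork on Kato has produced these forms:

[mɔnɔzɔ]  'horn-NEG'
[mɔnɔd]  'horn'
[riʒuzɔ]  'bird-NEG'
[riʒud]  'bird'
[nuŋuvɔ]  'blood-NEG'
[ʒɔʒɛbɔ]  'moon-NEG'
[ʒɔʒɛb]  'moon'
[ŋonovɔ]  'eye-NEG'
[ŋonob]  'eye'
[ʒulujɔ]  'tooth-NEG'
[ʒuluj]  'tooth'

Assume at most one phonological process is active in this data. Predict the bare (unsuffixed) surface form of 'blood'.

[nuŋub]

In [ŋonovɔ] and [ŋonob] the final segment of 'eye' alternates: [v] ~ [b].
If /b/ were underlying and a rule turned it into [v] before the NEG suffix, 'moon' would also alternate; but it has [b] in both [ʒɔʒɛbɔ] and [ʒɔʒɛb].
The alternation reflects word-final hardening: voiced fricatives become stops word-finally. /v/ is underlying.
The one attested form of 'blood', [nuŋuvɔ], shows underlying /nuŋuv/. Applying the same rule word-finally gives [nuŋub].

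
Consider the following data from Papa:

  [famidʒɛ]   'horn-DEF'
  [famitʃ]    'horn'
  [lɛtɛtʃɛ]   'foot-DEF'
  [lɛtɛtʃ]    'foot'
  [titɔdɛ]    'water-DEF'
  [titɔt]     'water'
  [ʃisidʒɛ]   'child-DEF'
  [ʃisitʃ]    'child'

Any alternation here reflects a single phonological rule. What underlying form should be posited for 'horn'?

The root 'horn' surfaces as [famidʒɛ] and [famitʃ], with a stem-final [dʒ] ~ [tʃ] alternation.
The stem 'foot' ([lɛtɛtʃɛ], [lɛtɛtʃ]) shows [tʃ] unchanged in both environments, so [tʃ] cannot be basic with [dʒ] derived before the DEF suffix.
So /dʒ/ is underlying, and a rule of word-final obstruent devoicing — voiced obstruents become voiceless word-finally — gives [tʃ].
The underlying form of 'horn' is therefore /famidʒ/.

/famidʒ/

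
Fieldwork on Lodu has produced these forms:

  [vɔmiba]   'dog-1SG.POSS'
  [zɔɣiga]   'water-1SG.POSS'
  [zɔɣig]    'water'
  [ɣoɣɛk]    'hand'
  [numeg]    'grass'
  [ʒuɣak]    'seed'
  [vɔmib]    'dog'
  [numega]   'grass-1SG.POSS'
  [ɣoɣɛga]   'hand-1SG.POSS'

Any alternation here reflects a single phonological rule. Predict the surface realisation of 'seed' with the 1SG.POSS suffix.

The root 'hand' surfaces as [ɣoɣɛk] and [ɣoɣɛga], with a stem-final [k] ~ [g] alternation.
If /g/ were underlying and a rule turned it into [k] in isolation, 'water' would also alternate; but it has [g] in both [zɔɣig] and [zɔɣiga].
The alternation reflects intervocalic voicing: voiceless stops become voiced between vowels. /k/ is underlying.
The one attested form of 'seed', [ʒuɣak], shows underlying /ʒuɣak/. Applying the same rule between vowels gives [ʒuɣaga].

[ʒuɣaga]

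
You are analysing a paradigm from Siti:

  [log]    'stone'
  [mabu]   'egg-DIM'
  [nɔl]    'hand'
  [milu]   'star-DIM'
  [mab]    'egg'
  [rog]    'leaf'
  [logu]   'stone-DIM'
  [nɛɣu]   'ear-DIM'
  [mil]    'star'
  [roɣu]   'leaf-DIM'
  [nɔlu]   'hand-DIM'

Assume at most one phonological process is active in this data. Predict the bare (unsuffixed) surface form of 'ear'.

[nɛg]

'leaf' shows [ɣ] ~ [g] at the end of the stem ([roɣu] vs [rog]).
The stem 'stone' ([logu], [log]) shows [g] unchanged in both environments, so [g] cannot be basic with [ɣ] derived before the DIM suffix.
The underlying segment must be /ɣ/; voiced fricatives become stops word-finally, yielding [g] there.
The one attested form of 'ear', [nɛɣu], shows underlying /nɛɣ/. Applying the same rule word-finally gives [nɛg].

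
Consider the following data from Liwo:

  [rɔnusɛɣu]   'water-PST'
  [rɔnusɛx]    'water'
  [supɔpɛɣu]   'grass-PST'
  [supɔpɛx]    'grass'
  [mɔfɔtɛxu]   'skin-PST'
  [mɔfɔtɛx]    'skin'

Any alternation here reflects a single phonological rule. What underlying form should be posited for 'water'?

'water' shows [ɣ] ~ [x] at the end of the stem ([rɔnusɛɣu] vs [rɔnusɛx]).
The stem 'skin' ([mɔfɔtɛxu], [mɔfɔtɛx]) shows [x] unchanged in both environments, so [x] cannot be basic with [ɣ] derived before the PST suffix.
Therefore /ɣ/ is basic and [x] is derived by word-final obstruent devoicing (voiced obstruents become voiceless word-finally).

/rɔnusɛɣ/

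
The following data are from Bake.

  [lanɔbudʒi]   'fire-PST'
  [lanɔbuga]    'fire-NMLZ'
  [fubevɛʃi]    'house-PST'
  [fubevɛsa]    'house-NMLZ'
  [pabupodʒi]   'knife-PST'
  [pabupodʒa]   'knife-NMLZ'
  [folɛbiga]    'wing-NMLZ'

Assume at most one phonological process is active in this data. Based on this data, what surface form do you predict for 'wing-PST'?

The root 'fire' surfaces as [lanɔbudʒi] and [lanɔbuga], with a stem-final [dʒ] ~ [g] alternation.
If /dʒ/ were underlying and a rule turned it into [g] before the NMLZ suffix, 'knife' would also alternate; but it has [dʒ] in both [pabupodʒi] and [pabupodʒa].
The underlying segment must be /g/; /g/ and /s/ become palato-alveolar [dʒ] and [ʃ] before a front vowel, yielding [dʒ] there.
From [folɛbiga] the stem 'wing' is /folɛbig/; before a front vowel this yields [folɛbidʒi].

[folɛbidʒi]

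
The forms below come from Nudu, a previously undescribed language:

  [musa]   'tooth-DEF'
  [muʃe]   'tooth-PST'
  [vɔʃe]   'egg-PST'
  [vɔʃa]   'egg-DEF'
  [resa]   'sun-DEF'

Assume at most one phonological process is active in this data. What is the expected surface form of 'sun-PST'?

[reʃe]

The stem for 'tooth' ends in [ʃ] in [muʃe] but [s] in [musa].
The stem 'egg' ([vɔʃe], [vɔʃa]) shows [ʃ] unchanged in both environments, so [ʃ] cannot be basic with [s] derived before the DEF suffix.
Therefore /s/ is basic and [ʃ] is derived by palatalization before a front vowel (/s/ becomes palato-alveolar [ʃ] before a front vowel).
From [resa] the stem 'sun' is /res/; before a front vowel this yields [reʃe].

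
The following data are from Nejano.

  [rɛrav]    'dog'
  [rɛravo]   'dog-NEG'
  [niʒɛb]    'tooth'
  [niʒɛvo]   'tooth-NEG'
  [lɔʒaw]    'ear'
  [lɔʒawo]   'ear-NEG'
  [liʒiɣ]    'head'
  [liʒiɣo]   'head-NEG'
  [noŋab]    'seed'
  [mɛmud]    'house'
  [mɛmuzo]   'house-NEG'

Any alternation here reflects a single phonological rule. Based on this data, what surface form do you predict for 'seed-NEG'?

'tooth' shows [b] ~ [v] at the end of the stem ([niʒɛb] vs [niʒɛvo]).
Compare 'dog', with invariant [v] in [rɛrav] and [rɛravo]: an analysis with underlying /v/ and a rule producing [b] in isolation would wrongly predict alternation here too.
So /b/ is underlying, and a rule of intervocalic spirantization — voiced stops become fricatives between vowels — gives [v].
From [noŋab] the stem 'seed' is /noŋab/; between vowels this yields [noŋavo].

[noŋavo]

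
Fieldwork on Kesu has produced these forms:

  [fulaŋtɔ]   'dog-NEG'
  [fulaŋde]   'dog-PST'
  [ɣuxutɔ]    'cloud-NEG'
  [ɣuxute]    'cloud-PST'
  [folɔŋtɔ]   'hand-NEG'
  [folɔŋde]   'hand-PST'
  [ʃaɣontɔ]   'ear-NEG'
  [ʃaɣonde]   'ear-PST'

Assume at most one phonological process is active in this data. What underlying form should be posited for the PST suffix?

The PST suffix surfaces as [-de] and [-te], depending on the final segment of the stem.
The NEG suffix, which begins with [t], is invariant after every stem; so [t] is not altered by any rule here.
The PST suffix is therefore /-de/ underlyingly, with post-vocalic devoicing: voiced stops become voiceless after a vowel.

/-de/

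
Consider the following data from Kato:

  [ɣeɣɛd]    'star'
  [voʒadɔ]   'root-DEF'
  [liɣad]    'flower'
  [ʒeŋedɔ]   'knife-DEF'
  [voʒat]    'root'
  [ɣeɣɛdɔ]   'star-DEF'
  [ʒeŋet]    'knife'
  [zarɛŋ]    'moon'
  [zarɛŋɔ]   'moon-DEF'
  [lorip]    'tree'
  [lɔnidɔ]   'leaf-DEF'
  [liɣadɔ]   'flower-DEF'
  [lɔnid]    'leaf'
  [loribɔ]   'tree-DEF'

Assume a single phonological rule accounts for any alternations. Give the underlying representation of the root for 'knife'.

'knife' shows [t] ~ [d] at the end of the stem ([ʒeŋet] vs [ʒeŋedɔ]).
But 'star' keeps [d] in both environments ([ɣeɣɛd], [ɣeɣɛdɔ]), so there is no rule changing /d/ to [t] in isolation.
The underlying segment must be /t/; voiceless stops become voiced between vowels, yielding [d] there.

/ʒeŋet/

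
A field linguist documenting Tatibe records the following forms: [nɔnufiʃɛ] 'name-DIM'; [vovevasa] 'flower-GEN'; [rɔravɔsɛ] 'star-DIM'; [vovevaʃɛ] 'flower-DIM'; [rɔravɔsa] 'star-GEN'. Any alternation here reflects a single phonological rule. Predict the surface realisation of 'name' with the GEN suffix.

[nɔnufisa]

The root 'flower' surfaces as [vovevasa] and [vovevaʃɛ], with a stem-final [s] ~ [ʃ] alternation.
But 'star' keeps [s] in both environments ([rɔravɔsa], [rɔravɔsɛ]), so there is no rule changing /s/ to [ʃ] before the DIM suffix.
The underlying segment must be /ʃ/; palato-alveolar /ʃ/ becomes [s] when no front vowel follows, yielding [s] there.
From [nɔnufiʃɛ] the stem 'name' is /nɔnufiʃ/; when no front vowel follows this yields [nɔnufisa].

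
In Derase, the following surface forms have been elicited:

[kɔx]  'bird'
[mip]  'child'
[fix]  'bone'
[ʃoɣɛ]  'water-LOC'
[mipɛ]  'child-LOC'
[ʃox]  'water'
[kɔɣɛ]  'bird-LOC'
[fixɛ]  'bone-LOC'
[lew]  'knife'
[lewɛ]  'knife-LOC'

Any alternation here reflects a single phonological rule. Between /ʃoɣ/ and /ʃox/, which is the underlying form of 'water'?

'water' shows [ɣ] ~ [x] at the end of the stem ([ʃoɣɛ] vs [ʃox]).
But 'bone' keeps [x] in both environments ([fixɛ], [fix]), so there is no rule changing /x/ to [ɣ] before the LOC suffix.
So /ɣ/ is underlying, and a rule of word-final obstruent devoicing — voiced obstruents become voiceless word-finally — gives [x].

/ʃoɣ/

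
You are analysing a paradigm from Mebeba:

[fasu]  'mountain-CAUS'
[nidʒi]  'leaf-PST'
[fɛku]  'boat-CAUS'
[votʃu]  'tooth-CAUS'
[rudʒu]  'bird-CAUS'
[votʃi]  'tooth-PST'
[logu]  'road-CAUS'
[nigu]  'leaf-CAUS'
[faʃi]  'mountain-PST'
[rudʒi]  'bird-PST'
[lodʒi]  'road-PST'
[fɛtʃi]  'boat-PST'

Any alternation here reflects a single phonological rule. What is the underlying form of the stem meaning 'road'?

/log/

The root 'road' surfaces as [lodʒi] and [logu], with a stem-final [dʒ] ~ [g] alternation.
Compare 'bird', with invariant [dʒ] in [rudʒi] and [rudʒu]: an analysis with underlying /dʒ/ and a rule producing [g] before the CAUS suffix would wrongly predict alternation here too.
So /g/ is underlying, and a rule of palatalization before a front vowel — /k/, /g/ and /s/ become palato-alveolar [tʃ], [dʒ] and [ʃ] before a front vowel — gives [dʒ].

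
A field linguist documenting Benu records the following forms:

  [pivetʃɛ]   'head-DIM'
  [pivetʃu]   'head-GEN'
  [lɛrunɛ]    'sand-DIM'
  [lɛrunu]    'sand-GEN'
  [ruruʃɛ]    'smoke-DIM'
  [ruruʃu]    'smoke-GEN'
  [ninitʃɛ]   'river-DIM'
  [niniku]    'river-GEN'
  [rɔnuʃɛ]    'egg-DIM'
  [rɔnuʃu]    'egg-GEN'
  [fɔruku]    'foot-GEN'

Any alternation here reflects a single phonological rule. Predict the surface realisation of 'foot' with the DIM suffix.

[fɔrutʃɛ]

In [ninitʃɛ] and [niniku] the final segment of 'river' alternates: [tʃ] ~ [k].
The stem 'head' ([pivetʃɛ], [pivetʃu]) shows [tʃ] unchanged in both environments, so [tʃ] cannot be basic with [k] derived before the GEN suffix.
Therefore /k/ is basic and [tʃ] is derived by palatalization before a front vowel (/k/ becomes palato-alveolar [tʃ] before a front vowel).
From [fɔruku] the stem 'foot' is /fɔruk/; before a front vowel this yields [fɔrutʃɛ].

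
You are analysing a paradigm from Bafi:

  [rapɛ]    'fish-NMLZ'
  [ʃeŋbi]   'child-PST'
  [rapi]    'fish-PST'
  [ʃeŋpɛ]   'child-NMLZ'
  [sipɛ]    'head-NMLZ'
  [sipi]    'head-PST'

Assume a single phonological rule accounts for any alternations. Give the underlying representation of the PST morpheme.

/-bi/

The PST morpheme has two allomorphs, [-bi] and [-pi].
By contrast the NMLZ suffix keeps its initial [p] throughout — that segment must be underlying.
So the underlying form is /-bi/, and voiced stops become voiceless after a vowel.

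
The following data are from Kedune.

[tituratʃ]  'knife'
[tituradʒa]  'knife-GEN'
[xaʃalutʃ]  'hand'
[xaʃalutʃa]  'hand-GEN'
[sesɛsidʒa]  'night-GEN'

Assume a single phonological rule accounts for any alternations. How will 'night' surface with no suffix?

[sesɛsitʃ]

The root 'knife' surfaces as [tituratʃ] and [tituradʒa], with a stem-final [tʃ] ~ [dʒ] alternation.
Compare 'hand', with invariant [tʃ] in [xaʃalutʃ] and [xaʃalutʃa]: an analysis with underlying /tʃ/ and a rule producing [dʒ] before the GEN suffix would wrongly predict alternation here too.
Therefore /dʒ/ is basic and [tʃ] is derived by word-final obstruent devoicing (voiced obstruents become voiceless word-finally).
The one attested form of 'night', [sesɛsidʒa], shows underlying /sesɛsidʒ/. Applying the same rule word-finally gives [sesɛsitʃ].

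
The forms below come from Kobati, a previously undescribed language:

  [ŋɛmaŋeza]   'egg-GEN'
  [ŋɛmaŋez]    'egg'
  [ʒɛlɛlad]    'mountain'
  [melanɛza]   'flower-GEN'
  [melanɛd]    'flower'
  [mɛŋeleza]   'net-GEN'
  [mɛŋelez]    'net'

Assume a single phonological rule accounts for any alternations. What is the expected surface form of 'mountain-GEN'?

'flower' shows [z] ~ [d] at the end of the stem ([melanɛza] vs [melanɛd]).
But 'net' keeps [z] in both environments ([mɛŋeleza], [mɛŋelez]), so there is no rule changing /z/ to [d] in isolation.
Therefore /d/ is basic and [z] is derived by intervocalic spirantization (voiced stops become fricatives between vowels).
The one attested form of 'mountain', [ʒɛlɛlad], shows underlying /ʒɛlɛlad/. Applying the same rule between vowels gives [ʒɛlɛlaza].

[ʒɛlɛlaza]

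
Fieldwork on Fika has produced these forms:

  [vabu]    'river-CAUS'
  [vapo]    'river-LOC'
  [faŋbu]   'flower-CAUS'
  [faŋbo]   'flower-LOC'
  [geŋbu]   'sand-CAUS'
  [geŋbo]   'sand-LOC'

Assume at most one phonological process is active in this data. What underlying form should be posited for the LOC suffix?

The LOC morpheme has two allomorphs, [-bo] and [-po].
By contrast the CAUS suffix keeps its initial [b] throughout — that segment must be underlying.
So the underlying form is /-po/, and voiceless stops become voiced after a nasal.

/-po/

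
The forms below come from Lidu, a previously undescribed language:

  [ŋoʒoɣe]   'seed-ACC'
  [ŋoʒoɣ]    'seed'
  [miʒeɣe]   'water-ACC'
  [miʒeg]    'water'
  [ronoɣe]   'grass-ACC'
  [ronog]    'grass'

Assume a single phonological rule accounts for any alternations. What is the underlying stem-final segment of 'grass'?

The root 'grass' surfaces as [ronoɣe] and [ronog], with a stem-final [ɣ] ~ [g] alternation.
But 'seed' keeps [ɣ] in both environments ([ŋoʒoɣe], [ŋoʒoɣ]), so there is no rule changing /ɣ/ to [g] in isolation.
Therefore /g/ is basic and [ɣ] is derived by intervocalic spirantization (voiced stops become fricatives between vowels).

/g/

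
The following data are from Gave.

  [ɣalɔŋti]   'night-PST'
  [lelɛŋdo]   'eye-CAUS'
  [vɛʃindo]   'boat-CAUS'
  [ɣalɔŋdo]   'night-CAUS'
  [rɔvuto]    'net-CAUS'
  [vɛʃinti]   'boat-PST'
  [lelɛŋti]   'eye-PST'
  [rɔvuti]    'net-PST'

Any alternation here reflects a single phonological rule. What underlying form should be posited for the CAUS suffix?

/-do/

The CAUS suffix surfaces as [-do] and [-to], depending on the final segment of the stem.
By contrast the PST suffix keeps its initial [t] throughout — that segment must be underlying.
So the underlying form is /-do/, and voiced stops become voiceless after a vowel.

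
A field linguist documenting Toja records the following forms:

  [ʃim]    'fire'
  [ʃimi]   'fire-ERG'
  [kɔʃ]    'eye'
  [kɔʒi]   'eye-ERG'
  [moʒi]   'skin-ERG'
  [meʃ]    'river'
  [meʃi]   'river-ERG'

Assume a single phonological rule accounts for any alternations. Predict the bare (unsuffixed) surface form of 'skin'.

In [kɔʃ] and [kɔʒi] the final segment of 'eye' alternates: [ʃ] ~ [ʒ].
But 'river' keeps [ʃ] in both environments ([meʃ], [meʃi]), so there is no rule changing /ʃ/ to [ʒ] before the ERG suffix.
The underlying segment must be /ʒ/; voiced obstruents become voiceless word-finally, yielding [ʃ] there.
The one attested form of 'skin', [moʒi], shows underlying /moʒ/. Applying the same rule word-finally gives [moʃ].

[moʃ]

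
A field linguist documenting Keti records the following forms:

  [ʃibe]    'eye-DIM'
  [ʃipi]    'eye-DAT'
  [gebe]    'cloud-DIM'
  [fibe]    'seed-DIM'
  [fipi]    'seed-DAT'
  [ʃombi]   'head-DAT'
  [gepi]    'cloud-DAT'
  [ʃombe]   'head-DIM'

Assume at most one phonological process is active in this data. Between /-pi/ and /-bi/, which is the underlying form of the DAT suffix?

The DAT morpheme has two allomorphs, [-bi] and [-pi].
The DIM suffix, which begins with [b], is invariant after every stem; so [b] is not altered by any rule here.
The DAT suffix is therefore /-pi/ underlyingly, with post-nasal voicing: voiceless stops become voiced after a nasal.

/-pi/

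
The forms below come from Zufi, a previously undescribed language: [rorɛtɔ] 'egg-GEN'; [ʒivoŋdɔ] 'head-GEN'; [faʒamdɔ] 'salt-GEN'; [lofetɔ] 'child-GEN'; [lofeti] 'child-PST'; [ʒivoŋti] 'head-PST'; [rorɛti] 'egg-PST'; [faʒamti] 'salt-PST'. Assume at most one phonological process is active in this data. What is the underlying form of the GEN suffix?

/-dɔ/

The GEN suffix surfaces as [-dɔ] and [-tɔ], depending on the final segment of the stem.
The PST suffix, which begins with [t], is invariant after every stem; so [t] is not altered by any rule here.
The GEN suffix is therefore /-dɔ/ underlyingly, with post-vocalic devoicing: voiced stops become voiceless after a vowel.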